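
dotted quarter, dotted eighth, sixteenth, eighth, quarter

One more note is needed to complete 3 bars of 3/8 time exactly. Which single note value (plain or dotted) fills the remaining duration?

3 bars of 3/8 = 18 sixteenth notes.
In sixteenth notes: dotted quarter = 6; dotted eighth = 3; sixteenth = 1; eighth = 2; quarter = 4.
Altogether 6 + 3 + 1 + 2 + 4 = 16.
Remaining: 18 − 16 = 2 sixteenth notes, which is a eighth note.

eighth note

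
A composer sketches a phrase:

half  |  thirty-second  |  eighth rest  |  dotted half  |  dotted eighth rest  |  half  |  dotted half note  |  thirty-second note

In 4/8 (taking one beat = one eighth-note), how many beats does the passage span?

One eighth-note beat = 4 thirty-second notes.
Convert each value to thirty-second notes: half = 16; thirty-second = 1; eighth rest = 4; dotted half = 24; dotted eighth rest = 6; half = 16; dotted half note = 24; thirty-second note = 1.
Total: 16 + 1 + 4 + 24 + 6 + 16 + 24 + 1 = 92.
92 ÷ 4 = 23 beats.

23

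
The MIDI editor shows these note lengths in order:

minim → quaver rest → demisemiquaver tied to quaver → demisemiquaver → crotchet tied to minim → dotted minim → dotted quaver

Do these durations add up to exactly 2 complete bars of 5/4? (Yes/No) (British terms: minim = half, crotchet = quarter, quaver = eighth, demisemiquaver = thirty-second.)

Yes

One bar of 5/4 = 40 thirty-second notes, so 2 bars = 80.
In thirty-second notes: minim = 16; quaver rest = 4; demisemiquaver tied to quaver (demisemiquaver + quaver) = 5; demisemiquaver = 1; crotchet tied to minim (crotchet + minim) = 24; dotted minim = 24; dotted quaver = 6.
Sum: 16 + 4 + 5 + 1 + 24 + 24 + 6 = 80.
80 equals 80, so the answer is Yes.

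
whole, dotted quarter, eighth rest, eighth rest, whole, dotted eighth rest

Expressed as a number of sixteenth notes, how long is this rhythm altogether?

Each duration in sixteenth notes: whole = 16; dotted quarter = 6; eighth rest = 2; eighth rest = 2; whole = 16; dotted eighth rest = 3.
Adding: 16 + 6 + 2 + 2 + 16 + 3 = 45 sixteenth notes.

45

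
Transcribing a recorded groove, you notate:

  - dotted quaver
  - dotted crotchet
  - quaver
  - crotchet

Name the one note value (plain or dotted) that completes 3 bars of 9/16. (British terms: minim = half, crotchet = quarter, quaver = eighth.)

3 bars of 9/16 = 27 sixteenth notes.
Working in sixteenth notes: dotted quaver = 3; dotted crotchet = 6; quaver = 2; crotchet = 4.
Adding: 3 + 6 + 2 + 4 = 15.
Remaining: 27 − 15 = 12 sixteenth notes, which is a dotted half note.

dotted half note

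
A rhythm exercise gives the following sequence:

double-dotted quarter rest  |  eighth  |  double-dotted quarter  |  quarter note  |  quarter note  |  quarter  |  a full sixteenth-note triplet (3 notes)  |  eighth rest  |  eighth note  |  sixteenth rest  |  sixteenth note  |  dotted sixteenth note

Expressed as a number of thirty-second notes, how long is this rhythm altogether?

Each duration in thirty-second notes: double-dotted quarter rest = 14; eighth = 4; double-dotted quarter = 14; quarter note = 8; quarter note = 8; quarter = 8; a full sixteenth-note triplet (3 notes) (three triplet sixteenths span one eighth) = 4; eighth rest = 4; eighth note = 4; sixteenth rest = 2; sixteenth note = 2; dotted sixteenth note = 3.
Total: 14 + 4 + 14 + 8 + 8 + 8 + 4 + 4 + 4 + 2 + 2 + 3 = 75 thirty-second notes.

75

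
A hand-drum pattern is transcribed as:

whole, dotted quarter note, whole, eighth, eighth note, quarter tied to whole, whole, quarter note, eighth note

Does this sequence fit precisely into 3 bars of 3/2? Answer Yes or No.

No

One bar of 3/2 = 12 eighth notes, so 3 bars = 36.
Convert each value to eighth notes: whole = 8; dotted quarter note = 3; whole = 8; eighth = 1; eighth note = 1; quarter tied to whole (quarter + whole) = 10; whole = 8; quarter note = 2; eighth note = 1.
Sum: 8 + 3 + 8 + 1 + 1 + 10 + 8 + 2 + 1 = 42.
42 exceeds 36, so the answer is No.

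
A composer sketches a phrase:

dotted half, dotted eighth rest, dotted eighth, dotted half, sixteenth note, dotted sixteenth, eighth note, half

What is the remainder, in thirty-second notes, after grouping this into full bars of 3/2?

37

One bar of 3/2 = 48 thirty-second notes.
Each duration in thirty-second notes: dotted half = 24; dotted eighth rest = 6; dotted eighth = 6; dotted half = 24; sixteenth note = 2; dotted sixteenth = 3; eighth note = 4; half = 16.
Altogether 24 + 6 + 6 + 24 + 2 + 3 + 4 + 16 = 85.
85 ÷ 48 = 1 complete bar with 37 thirty-second notes remaining.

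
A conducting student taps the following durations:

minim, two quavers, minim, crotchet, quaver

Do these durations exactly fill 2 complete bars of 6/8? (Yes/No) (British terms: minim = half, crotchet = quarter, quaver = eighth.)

No

One bar of 6/8 = 6 eighth notes, so 2 bars = 12.
Convert each value to eighth notes: minim = 4; quaver = 1; quaver = 1; minim = 4; crotchet = 2; quaver = 1.
Sum: 4 + 1 + 1 + 4 + 2 + 1 = 13.
13 exceeds 12, so the answer is No.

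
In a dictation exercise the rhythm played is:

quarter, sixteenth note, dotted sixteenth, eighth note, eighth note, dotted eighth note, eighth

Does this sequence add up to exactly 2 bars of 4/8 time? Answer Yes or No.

One bar of 4/8 = 16 thirty-second notes, so 2 bars = 32.
Working in thirty-second notes: quarter = 8; sixteenth note = 2; dotted sixteenth = 3; eighth note = 4; eighth note = 4; dotted eighth note = 6; eighth = 4.
Sum: 8 + 2 + 3 + 4 + 4 + 6 + 4 = 31.
31 falls short of 32, so the answer is No.

No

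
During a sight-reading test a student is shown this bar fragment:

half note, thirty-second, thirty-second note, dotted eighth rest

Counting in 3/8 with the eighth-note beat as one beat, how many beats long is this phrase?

One eighth-note beat = 4 thirty-second notes.
Working in thirty-second notes: half note = 16; thirty-second = 1; thirty-second note = 1; dotted eighth rest = 6.
Adding: 16 + 1 + 1 + 6 = 24.
24 ÷ 4 = 6 beats.

6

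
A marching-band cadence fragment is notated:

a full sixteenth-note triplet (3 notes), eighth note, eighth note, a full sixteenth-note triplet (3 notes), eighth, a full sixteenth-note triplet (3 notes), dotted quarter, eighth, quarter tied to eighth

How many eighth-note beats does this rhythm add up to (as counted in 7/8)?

One eighth-note beat = 2 sixteenth notes.
Each duration in sixteenth notes: a full sixteenth-note triplet (3 notes) (three triplet sixteenths span one eighth) = 2; eighth note = 2; eighth note = 2; a full sixteenth-note triplet (3 notes) (three triplet sixteenths span one eighth) = 2; eighth = 2; a full sixteenth-note triplet (3 notes) (three triplet sixteenths span one eighth) = 2; dotted quarter = 6; eighth = 2; quarter tied to eighth (quarter + eighth) = 6.
Altogether 2 + 2 + 2 + 2 + 2 + 2 + 6 + 2 + 6 = 26.
26 ÷ 2 = 13 beats.

13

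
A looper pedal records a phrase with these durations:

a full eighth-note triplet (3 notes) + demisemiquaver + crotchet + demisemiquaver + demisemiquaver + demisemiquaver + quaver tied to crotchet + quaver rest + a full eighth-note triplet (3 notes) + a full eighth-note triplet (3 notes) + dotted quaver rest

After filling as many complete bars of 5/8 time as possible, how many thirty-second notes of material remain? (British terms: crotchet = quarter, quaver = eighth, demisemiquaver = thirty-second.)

One bar of 5/8 = 20 thirty-second notes.
Working in thirty-second notes: a full eighth-note triplet (3 notes) (three triplet eighths span one quarter) = 8; demisemiquaver = 1; crotchet = 8; demisemiquaver = 1; demisemiquaver = 1; demisemiquaver = 1; quaver tied to crotchet (quaver + crotchet) = 12; quaver rest = 4; a full eighth-note triplet (3 notes) (three triplet eighths span one quarter) = 8; a full eighth-note triplet (3 notes) (three triplet eighths span one quarter) = 8; dotted quaver rest = 6.
Total: 8 + 1 + 8 + 1 + 1 + 1 + 12 + 4 + 8 + 8 + 6 = 58.
58 ÷ 20 = 2 complete bars with 18 thirty-second notes remaining.

18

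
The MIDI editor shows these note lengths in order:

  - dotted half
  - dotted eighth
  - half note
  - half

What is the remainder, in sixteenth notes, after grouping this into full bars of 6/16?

1

One bar of 6/16 = 6 sixteenth notes.
Convert each value to sixteenth notes: dotted half = 12; dotted eighth = 3; half note = 8; half = 8.
Adding: 12 + 3 + 8 + 8 = 31.
31 ÷ 6 = 5 complete bars with 1 sixteenth note remaining.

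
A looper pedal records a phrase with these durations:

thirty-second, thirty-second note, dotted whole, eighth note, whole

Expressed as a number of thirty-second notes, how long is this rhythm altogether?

Express everything in thirty-second notes: thirty-second = 1; thirty-second note = 1; dotted whole = 48; eighth note = 4; whole = 32.
Altogether 1 + 1 + 48 + 4 + 32 = 86 thirty-second notes.

86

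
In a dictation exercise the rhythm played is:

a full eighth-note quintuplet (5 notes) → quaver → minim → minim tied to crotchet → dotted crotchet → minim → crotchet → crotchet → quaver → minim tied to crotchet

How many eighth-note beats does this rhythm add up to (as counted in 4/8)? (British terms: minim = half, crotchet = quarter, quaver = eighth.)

One eighth-note beat = 2 sixteenth notes.
In sixteenth notes: a full eighth-note quintuplet (5 notes) (five quintuplet eighths span one half) = 8; quaver = 2; minim = 8; minim tied to crotchet (minim + crotchet) = 12; dotted crotchet = 6; minim = 8; crotchet = 4; crotchet = 4; quaver = 2; minim tied to crotchet (minim + crotchet) = 12.
Altogether 8 + 2 + 8 + 12 + 6 + 8 + 4 + 4 + 2 + 12 = 66.
66 ÷ 2 = 33 beats.

33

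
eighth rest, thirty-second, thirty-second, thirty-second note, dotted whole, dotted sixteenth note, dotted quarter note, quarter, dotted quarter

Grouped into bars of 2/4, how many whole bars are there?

One bar of 2/4 = 16 thirty-second notes.
Working in thirty-second notes: eighth rest = 4; thirty-second = 1; thirty-second = 1; thirty-second note = 1; dotted whole = 48; dotted sixteenth note = 3; dotted quarter note = 12; quarter = 8; dotted quarter = 12.
Adding: 4 + 1 + 1 + 1 + 48 + 3 + 12 + 8 + 12 = 90.
90 ÷ 16 = 5 complete bars with 10 left over.

5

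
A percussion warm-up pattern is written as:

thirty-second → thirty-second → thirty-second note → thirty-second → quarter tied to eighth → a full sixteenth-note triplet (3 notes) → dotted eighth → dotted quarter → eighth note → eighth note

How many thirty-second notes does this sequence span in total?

Working in thirty-second notes: thirty-second = 1; thirty-second = 1; thirty-second note = 1; thirty-second = 1; quarter tied to eighth (quarter + eighth) = 12; a full sixteenth-note triplet (3 notes) (three triplet sixteenths span one eighth) = 4; dotted eighth = 6; dotted quarter = 12; eighth note = 4; eighth note = 4.
Adding: 1 + 1 + 1 + 1 + 12 + 4 + 6 + 12 + 4 + 4 = 46 thirty-second notes.

46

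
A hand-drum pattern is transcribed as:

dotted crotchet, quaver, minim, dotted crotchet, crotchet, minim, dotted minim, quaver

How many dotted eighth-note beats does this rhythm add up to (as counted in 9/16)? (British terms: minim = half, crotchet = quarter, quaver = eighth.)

One dotted eighth-note beat = 3 sixteenth notes.
Working in sixteenth notes: dotted crotchet = 6; quaver = 2; minim = 8; dotted crotchet = 6; crotchet = 4; minim = 8; dotted minim = 12; quaver = 2.
Sum: 6 + 2 + 8 + 6 + 4 + 8 + 12 + 2 = 48.
48 ÷ 3 = 16 beats.

16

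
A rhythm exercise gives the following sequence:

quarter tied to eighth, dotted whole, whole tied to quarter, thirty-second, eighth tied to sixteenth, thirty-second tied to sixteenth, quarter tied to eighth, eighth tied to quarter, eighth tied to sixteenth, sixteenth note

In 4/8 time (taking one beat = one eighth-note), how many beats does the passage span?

35.5

One eighth-note beat = 4 thirty-second notes.
Working in thirty-second notes: quarter tied to eighth (quarter + eighth) = 12; dotted whole = 48; whole tied to quarter (whole + quarter) = 40; thirty-second = 1; eighth tied to sixteenth (eighth + sixteenth) = 6; thirty-second tied to sixteenth (thirty-second + sixteenth) = 3; quarter tied to eighth (quarter + eighth) = 12; eighth tied to quarter (eighth + quarter) = 12; eighth tied to sixteenth (eighth + sixteenth) = 6; sixteenth note = 2.
Total: 12 + 48 + 40 + 1 + 6 + 3 + 12 + 12 + 6 + 2 = 142.
142 ÷ 4 = 35.5 beats.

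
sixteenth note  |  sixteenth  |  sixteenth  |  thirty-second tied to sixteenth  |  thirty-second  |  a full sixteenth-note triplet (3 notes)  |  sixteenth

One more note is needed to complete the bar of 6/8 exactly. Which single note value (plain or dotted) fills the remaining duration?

quarter note

The bar of 6/8 = 24 thirty-second notes.
Each duration in thirty-second notes: sixteenth note = 2; sixteenth = 2; sixteenth = 2; thirty-second tied to sixteenth (thirty-second + sixteenth) = 3; thirty-second = 1; a full sixteenth-note triplet (3 notes) (three triplet sixteenths span one eighth) = 4; sixteenth = 2.
Total: 2 + 2 + 2 + 3 + 1 + 4 + 2 = 16.
Remaining: 24 − 16 = 8 thirty-second notes, which is a quarter note.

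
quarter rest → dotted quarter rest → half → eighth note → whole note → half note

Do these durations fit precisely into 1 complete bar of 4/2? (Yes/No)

No

One bar of 4/2 = 16 eighth notes.
Express everything in eighth notes: quarter rest = 2; dotted quarter rest = 3; half = 4; eighth note = 1; whole note = 8; half note = 4.
Total: 2 + 3 + 4 + 1 + 8 + 4 = 22.
22 exceeds 16, so the answer is No.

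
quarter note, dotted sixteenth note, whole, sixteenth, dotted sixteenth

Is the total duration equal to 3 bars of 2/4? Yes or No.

Yes

One bar of 2/4 = 16 thirty-second notes, so 3 bars = 48.
Convert each value to thirty-second notes: quarter note = 8; dotted sixteenth note = 3; whole = 32; sixteenth = 2; dotted sixteenth = 3.
Altogether 8 + 3 + 32 + 2 + 3 = 48.
48 equals 48, so the answer is Yes.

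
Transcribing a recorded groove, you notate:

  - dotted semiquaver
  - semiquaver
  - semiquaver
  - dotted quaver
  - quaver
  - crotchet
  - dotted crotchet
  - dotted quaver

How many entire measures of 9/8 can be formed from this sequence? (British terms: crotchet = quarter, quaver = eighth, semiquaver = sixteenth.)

One bar of 9/8 = 36 thirty-second notes.
Working in thirty-second notes: dotted semiquaver = 3; semiquaver = 2; semiquaver = 2; dotted quaver = 6; quaver = 4; crotchet = 8; dotted crotchet = 12; dotted quaver = 6.
Altogether 3 + 2 + 2 + 6 + 4 + 8 + 12 + 6 = 43.
43 ÷ 36 = 1 complete bar with 7 left over.

1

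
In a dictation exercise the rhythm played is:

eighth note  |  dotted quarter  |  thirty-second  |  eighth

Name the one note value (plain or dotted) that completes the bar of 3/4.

The bar of 3/4 = 24 thirty-second notes.
Each duration in thirty-second notes: eighth note = 4; dotted quarter = 12; thirty-second = 1; eighth = 4.
Sum: 4 + 12 + 1 + 4 = 21.
Remaining: 24 − 21 = 3 thirty-second notes, which is a dotted sixteenth note.

dotted sixteenth note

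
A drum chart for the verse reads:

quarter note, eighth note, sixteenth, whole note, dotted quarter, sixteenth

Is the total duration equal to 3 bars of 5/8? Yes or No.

One bar of 5/8 = 10 sixteenth notes, so 3 bars = 30.
Each duration in sixteenth notes: quarter note = 4; eighth note = 2; sixteenth = 1; whole note = 16; dotted quarter = 6; sixteenth = 1.
Altogether 4 + 2 + 1 + 16 + 6 + 1 = 30.
30 equals 30, so the answer is Yes.

Yes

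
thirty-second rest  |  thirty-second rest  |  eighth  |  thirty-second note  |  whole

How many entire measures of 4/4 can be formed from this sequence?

One bar of 4/4 = 32 thirty-second notes.
Working in thirty-second notes: thirty-second rest = 1; thirty-second rest = 1; eighth = 4; thirty-second note = 1; whole = 32.
Total: 1 + 1 + 4 + 1 + 32 = 39.
39 ÷ 32 = 1 complete bar with 7 left over.

1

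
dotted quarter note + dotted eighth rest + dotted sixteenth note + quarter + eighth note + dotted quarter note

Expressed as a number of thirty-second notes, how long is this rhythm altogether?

Express everything in thirty-second notes: dotted quarter note = 12; dotted eighth rest = 6; dotted sixteenth note = 3; quarter = 8; eighth note = 4; dotted quarter note = 12.
Altogether 12 + 6 + 3 + 8 + 4 + 12 = 45 thirty-second notes.

45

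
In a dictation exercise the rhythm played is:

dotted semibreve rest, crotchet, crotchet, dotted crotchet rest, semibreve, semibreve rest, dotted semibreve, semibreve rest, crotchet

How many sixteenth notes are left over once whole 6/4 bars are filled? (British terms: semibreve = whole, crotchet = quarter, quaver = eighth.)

One bar of 6/4 = 12 eighth notes.
Convert each value to eighth notes: dotted semibreve rest = 12; crotchet = 2; crotchet = 2; dotted crotchet rest = 3; semibreve = 8; semibreve rest = 8; dotted semibreve = 12; semibreve rest = 8; crotchet = 2.
Sum: 12 + 2 + 2 + 3 + 8 + 8 + 12 + 8 + 2 = 57.
57 ÷ 12 = 4 complete bars with 9 eighth notes remaining = 18 sixteenth notes.

18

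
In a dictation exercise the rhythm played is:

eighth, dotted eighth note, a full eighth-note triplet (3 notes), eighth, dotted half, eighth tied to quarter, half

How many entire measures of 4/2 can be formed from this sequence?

1

One bar of 4/2 = 32 sixteenth notes.
Express everything in sixteenth notes: eighth = 2; dotted eighth note = 3; a full eighth-note triplet (3 notes) (three triplet eighths span one quarter) = 4; eighth = 2; dotted half = 12; eighth tied to quarter (eighth + quarter) = 6; half = 8.
Sum: 2 + 3 + 4 + 2 + 12 + 6 + 8 = 37.
37 ÷ 32 = 1 complete bar with 5 left over.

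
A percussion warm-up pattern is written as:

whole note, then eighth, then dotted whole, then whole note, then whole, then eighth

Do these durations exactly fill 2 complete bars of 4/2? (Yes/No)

One bar of 4/2 = 16 eighth notes, so 2 bars = 32.
Convert each value to eighth notes: whole note = 8; eighth = 1; dotted whole = 12; whole note = 8; whole = 8; eighth = 1.
Total: 8 + 1 + 12 + 8 + 8 + 1 = 38.
38 exceeds 32, so the answer is No.

No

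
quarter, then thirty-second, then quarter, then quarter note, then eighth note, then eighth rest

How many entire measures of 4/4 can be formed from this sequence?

1

One bar of 4/4 = 32 thirty-second notes.
Convert each value to thirty-second notes: quarter = 8; thirty-second = 1; quarter = 8; quarter note = 8; eighth note = 4; eighth rest = 4.
Sum: 8 + 1 + 8 + 8 + 4 + 4 = 33.
33 ÷ 32 = 1 complete bar with 1 left over.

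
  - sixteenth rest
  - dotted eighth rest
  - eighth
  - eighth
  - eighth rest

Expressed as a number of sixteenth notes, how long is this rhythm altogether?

10

Express everything in sixteenth notes: sixteenth rest = 1; dotted eighth rest = 3; eighth = 2; eighth = 2; eighth rest = 2.
Total: 1 + 3 + 2 + 2 + 2 = 10 sixteenth notes.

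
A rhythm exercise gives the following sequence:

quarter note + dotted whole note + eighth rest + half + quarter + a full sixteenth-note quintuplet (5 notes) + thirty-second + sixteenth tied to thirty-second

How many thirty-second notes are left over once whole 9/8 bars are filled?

One bar of 9/8 = 36 thirty-second notes.
In thirty-second notes: quarter note = 8; dotted whole note = 48; eighth rest = 4; half = 16; quarter = 8; a full sixteenth-note quintuplet (5 notes) (five quintuplet sixteenths span one quarter) = 8; thirty-second = 1; sixteenth tied to thirty-second (sixteenth + thirty-second) = 3.
Adding: 8 + 48 + 4 + 16 + 8 + 8 + 1 + 3 = 96.
96 ÷ 36 = 2 complete bars with 24 thirty-second notes remaining.

24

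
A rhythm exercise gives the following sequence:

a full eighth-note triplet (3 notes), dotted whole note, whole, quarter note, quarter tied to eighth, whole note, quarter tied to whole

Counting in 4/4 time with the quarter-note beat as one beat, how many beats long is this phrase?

One quarter-note beat = 2 eighth notes.
Each duration in eighth notes: a full eighth-note triplet (3 notes) (three triplet eighths span one quarter) = 2; dotted whole note = 12; whole = 8; quarter note = 2; quarter tied to eighth (quarter + eighth) = 3; whole note = 8; quarter tied to whole (quarter + whole) = 10.
Adding: 2 + 12 + 8 + 2 + 3 + 8 + 10 = 45.
45 ÷ 2 = 22.5 beats.

22.5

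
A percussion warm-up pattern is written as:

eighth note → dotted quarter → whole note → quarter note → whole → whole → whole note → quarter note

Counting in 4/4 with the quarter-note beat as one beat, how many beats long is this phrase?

One quarter-note beat = 2 eighth notes.
Express everything in eighth notes: eighth note = 1; dotted quarter = 3; whole note = 8; quarter note = 2; whole = 8; whole = 8; whole note = 8; quarter note = 2.
Altogether 1 + 3 + 8 + 2 + 8 + 8 + 8 + 2 = 40.
40 ÷ 2 = 20 beats.

20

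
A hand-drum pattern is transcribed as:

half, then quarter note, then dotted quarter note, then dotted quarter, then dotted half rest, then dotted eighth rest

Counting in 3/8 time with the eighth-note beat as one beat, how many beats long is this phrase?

19.5

One eighth-note beat = 2 sixteenth notes.
In sixteenth notes: half = 8; quarter note = 4; dotted quarter note = 6; dotted quarter = 6; dotted half rest = 12; dotted eighth rest = 3.
Adding: 8 + 4 + 6 + 6 + 12 + 3 = 39.
39 ÷ 2 = 19.5 beats.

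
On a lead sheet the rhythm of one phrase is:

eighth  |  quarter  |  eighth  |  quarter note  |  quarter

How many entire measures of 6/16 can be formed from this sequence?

2

One bar of 6/16 = 3 eighth notes.
Express everything in eighth notes: eighth = 1; quarter = 2; eighth = 1; quarter note = 2; quarter = 2.
Sum: 1 + 2 + 1 + 2 + 2 = 8.
8 ÷ 3 = 2 complete bars with 2 left over.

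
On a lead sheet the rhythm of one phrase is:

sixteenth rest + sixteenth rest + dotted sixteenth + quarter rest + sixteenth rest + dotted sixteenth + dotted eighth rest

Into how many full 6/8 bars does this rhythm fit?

One bar of 6/8 = 24 thirty-second notes.
Convert each value to thirty-second notes: sixteenth rest = 2; sixteenth rest = 2; dotted sixteenth = 3; quarter rest = 8; sixteenth rest = 2; dotted sixteenth = 3; dotted eighth rest = 6.
Total: 2 + 2 + 3 + 8 + 2 + 3 + 6 = 26.
26 ÷ 24 = 1 complete bar with 2 left over.

1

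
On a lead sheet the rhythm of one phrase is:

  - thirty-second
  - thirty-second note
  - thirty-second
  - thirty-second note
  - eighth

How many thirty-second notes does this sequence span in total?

8

Express everything in thirty-second notes: thirty-second = 1; thirty-second note = 1; thirty-second = 1; thirty-second note = 1; eighth = 4.
Adding: 1 + 1 + 1 + 1 + 4 = 8 thirty-second notes.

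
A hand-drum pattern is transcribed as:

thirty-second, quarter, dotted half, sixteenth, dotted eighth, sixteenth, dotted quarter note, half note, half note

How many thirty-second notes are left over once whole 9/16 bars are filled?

One bar of 9/16 = 18 thirty-second notes.
Each duration in thirty-second notes: thirty-second = 1; quarter = 8; dotted half = 24; sixteenth = 2; dotted eighth = 6; sixteenth = 2; dotted quarter note = 12; half note = 16; half note = 16.
Altogether 1 + 8 + 24 + 2 + 6 + 2 + 12 + 16 + 16 = 87.
87 ÷ 18 = 4 complete bars with 15 thirty-second notes remaining.

15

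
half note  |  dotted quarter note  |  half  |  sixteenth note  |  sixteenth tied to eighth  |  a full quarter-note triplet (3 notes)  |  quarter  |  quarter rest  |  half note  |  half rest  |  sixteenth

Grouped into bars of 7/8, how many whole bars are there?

4

One bar of 7/8 = 14 sixteenth notes.
Each duration in sixteenth notes: half note = 8; dotted quarter note = 6; half = 8; sixteenth note = 1; sixteenth tied to eighth (sixteenth + eighth) = 3; a full quarter-note triplet (3 notes) (three triplet quarters span one half) = 8; quarter = 4; quarter rest = 4; half note = 8; half rest = 8; sixteenth = 1.
Altogether 8 + 6 + 8 + 1 + 3 + 8 + 4 + 4 + 8 + 8 + 1 = 59.
59 ÷ 14 = 4 complete bars with 3 left over.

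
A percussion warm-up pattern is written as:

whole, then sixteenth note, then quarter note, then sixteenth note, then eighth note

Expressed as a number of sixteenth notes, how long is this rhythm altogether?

24

Express everything in sixteenth notes: whole = 16; sixteenth note = 1; quarter note = 4; sixteenth note = 1; eighth note = 2.
Altogether 16 + 1 + 4 + 1 + 2 = 24 sixteenth notes.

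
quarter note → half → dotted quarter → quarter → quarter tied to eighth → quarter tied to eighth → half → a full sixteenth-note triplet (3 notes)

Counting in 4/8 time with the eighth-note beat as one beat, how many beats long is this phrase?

22

One eighth-note beat = 2 sixteenth notes.
Express everything in sixteenth notes: quarter note = 4; half = 8; dotted quarter = 6; quarter = 4; quarter tied to eighth (quarter + eighth) = 6; quarter tied to eighth (quarter + eighth) = 6; half = 8; a full sixteenth-note triplet (3 notes) (three triplet sixteenths span one eighth) = 2.
Adding: 4 + 8 + 6 + 4 + 6 + 6 + 8 + 2 = 44.
44 ÷ 2 = 22 beats.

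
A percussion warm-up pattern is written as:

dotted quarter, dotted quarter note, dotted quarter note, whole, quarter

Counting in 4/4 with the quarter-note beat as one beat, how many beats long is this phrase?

One quarter-note beat = 2 eighth notes.
Each duration in eighth notes: dotted quarter = 3; dotted quarter note = 3; dotted quarter note = 3; whole = 8; quarter = 2.
Altogether 3 + 3 + 3 + 8 + 2 = 19.
19 ÷ 2 = 9.5 beats.

9.5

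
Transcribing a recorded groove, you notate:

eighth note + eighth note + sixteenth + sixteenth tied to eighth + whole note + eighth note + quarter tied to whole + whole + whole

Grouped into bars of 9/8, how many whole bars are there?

4

One bar of 9/8 = 18 sixteenth notes.
Convert each value to sixteenth notes: eighth note = 2; eighth note = 2; sixteenth = 1; sixteenth tied to eighth (sixteenth + eighth) = 3; whole note = 16; eighth note = 2; quarter tied to whole (quarter + whole) = 20; whole = 16; whole = 16.
Sum: 2 + 2 + 1 + 3 + 16 + 2 + 20 + 16 + 16 = 78.
78 ÷ 18 = 4 complete bars with 6 left over.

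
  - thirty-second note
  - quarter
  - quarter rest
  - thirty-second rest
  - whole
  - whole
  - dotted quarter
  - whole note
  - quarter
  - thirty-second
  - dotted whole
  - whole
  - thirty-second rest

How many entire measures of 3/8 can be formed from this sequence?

18

One bar of 3/8 = 12 thirty-second notes.
Express everything in thirty-second notes: thirty-second note = 1; quarter = 8; quarter rest = 8; thirty-second rest = 1; whole = 32; whole = 32; dotted quarter = 12; whole note = 32; quarter = 8; thirty-second = 1; dotted whole = 48; whole = 32; thirty-second rest = 1.
Total: 1 + 8 + 8 + 1 + 32 + 32 + 12 + 32 + 8 + 1 + 48 + 32 + 1 = 216.
216 ÷ 12 = 18 complete bars with 0 left over.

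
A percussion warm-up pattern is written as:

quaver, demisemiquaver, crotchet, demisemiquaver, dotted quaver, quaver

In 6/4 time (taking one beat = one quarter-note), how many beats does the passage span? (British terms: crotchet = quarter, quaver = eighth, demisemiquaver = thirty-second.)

3

One quarter-note beat = 8 thirty-second notes.
Express everything in thirty-second notes: quaver = 4; demisemiquaver = 1; crotchet = 8; demisemiquaver = 1; dotted quaver = 6; quaver = 4.
Sum: 4 + 1 + 8 + 1 + 6 + 4 = 24.
24 ÷ 8 = 3 beats.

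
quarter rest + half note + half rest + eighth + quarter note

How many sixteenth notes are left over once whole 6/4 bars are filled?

One bar of 6/4 = 12 eighth notes.
In eighth notes: quarter rest = 2; half note = 4; half rest = 4; eighth = 1; quarter note = 2.
Altogether 2 + 4 + 4 + 1 + 2 = 13.
13 ÷ 12 = 1 complete bar with 1 eighth note remaining = 2 sixteenth notes.

2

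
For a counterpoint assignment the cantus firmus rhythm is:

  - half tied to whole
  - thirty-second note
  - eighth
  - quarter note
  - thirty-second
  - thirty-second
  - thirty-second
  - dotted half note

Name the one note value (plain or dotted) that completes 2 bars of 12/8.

2 bars of 12/8 = 96 thirty-second notes.
Convert each value to thirty-second notes: half tied to whole (half + whole) = 48; thirty-second note = 1; eighth = 4; quarter note = 8; thirty-second = 1; thirty-second = 1; thirty-second = 1; dotted half note = 24.
Total: 48 + 1 + 4 + 8 + 1 + 1 + 1 + 24 = 88.
Remaining: 96 − 88 = 8 thirty-second notes, which is a quarter note.

quarter note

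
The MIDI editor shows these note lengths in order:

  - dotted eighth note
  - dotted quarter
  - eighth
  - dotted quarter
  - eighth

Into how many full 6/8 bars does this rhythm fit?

One bar of 6/8 = 12 sixteenth notes.
In sixteenth notes: dotted eighth note = 3; dotted quarter = 6; eighth = 2; dotted quarter = 6; eighth = 2.
Adding: 3 + 6 + 2 + 6 + 2 = 19.
19 ÷ 12 = 1 complete bar with 7 left over.

1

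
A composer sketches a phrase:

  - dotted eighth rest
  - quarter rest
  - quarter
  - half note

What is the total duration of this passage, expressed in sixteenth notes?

In sixteenth notes: dotted eighth rest = 3; quarter rest = 4; quarter = 4; half note = 8.
Sum: 3 + 4 + 4 + 8 = 19 sixteenth notes.

19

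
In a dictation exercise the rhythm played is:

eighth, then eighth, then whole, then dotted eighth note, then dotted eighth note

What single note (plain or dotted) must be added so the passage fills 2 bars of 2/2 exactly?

2 bars of 2/2 = 32 sixteenth notes.
Each duration in sixteenth notes: eighth = 2; eighth = 2; whole = 16; dotted eighth note = 3; dotted eighth note = 3.
Total: 2 + 2 + 16 + 3 + 3 = 26.
Remaining: 32 − 26 = 6 sixteenth notes, which is a dotted quarter note.

dotted quarter note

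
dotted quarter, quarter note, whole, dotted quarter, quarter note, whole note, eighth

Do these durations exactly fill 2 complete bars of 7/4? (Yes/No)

One bar of 7/4 = 14 eighth notes, so 2 bars = 28.
Each duration in eighth notes: dotted quarter = 3; quarter note = 2; whole = 8; dotted quarter = 3; quarter note = 2; whole note = 8; eighth = 1.
Total: 3 + 2 + 8 + 3 + 2 + 8 + 1 = 27.
27 falls short of 28, so the answer is No.

No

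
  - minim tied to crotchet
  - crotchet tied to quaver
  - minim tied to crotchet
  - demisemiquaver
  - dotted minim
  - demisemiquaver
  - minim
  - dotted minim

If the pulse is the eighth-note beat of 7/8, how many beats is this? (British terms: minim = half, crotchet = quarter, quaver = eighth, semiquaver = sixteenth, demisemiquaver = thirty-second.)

One eighth-note beat = 4 thirty-second notes.
Each duration in thirty-second notes: minim tied to crotchet (minim + crotchet) = 24; crotchet tied to quaver (crotchet + quaver) = 12; minim tied to crotchet (minim + crotchet) = 24; demisemiquaver = 1; dotted minim = 24; demisemiquaver = 1; minim = 16; dotted minim = 24.
Altogether 24 + 12 + 24 + 1 + 24 + 1 + 16 + 24 = 126.
126 ÷ 4 = 31.5 beats.

31.5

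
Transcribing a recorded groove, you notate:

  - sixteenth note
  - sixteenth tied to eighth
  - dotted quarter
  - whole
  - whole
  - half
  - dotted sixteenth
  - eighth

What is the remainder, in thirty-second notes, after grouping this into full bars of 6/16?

11

One bar of 6/16 = 12 thirty-second notes.
Working in thirty-second notes: sixteenth note = 2; sixteenth tied to eighth (sixteenth + eighth) = 6; dotted quarter = 12; whole = 32; whole = 32; half = 16; dotted sixteenth = 3; eighth = 4.
Altogether 2 + 6 + 12 + 32 + 32 + 16 + 3 + 4 = 107.
107 ÷ 12 = 8 complete bars with 11 thirty-second notes remaining.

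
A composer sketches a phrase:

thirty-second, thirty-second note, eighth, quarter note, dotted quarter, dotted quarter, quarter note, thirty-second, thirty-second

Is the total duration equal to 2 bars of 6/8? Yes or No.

Yes

One bar of 6/8 = 24 thirty-second notes, so 2 bars = 48.
Each duration in thirty-second notes: thirty-second = 1; thirty-second note = 1; eighth = 4; quarter note = 8; dotted quarter = 12; dotted quarter = 12; quarter note = 8; thirty-second = 1; thirty-second = 1.
Sum: 1 + 1 + 4 + 8 + 12 + 12 + 8 + 1 + 1 = 48.
48 equals 48, so the answer is Yes.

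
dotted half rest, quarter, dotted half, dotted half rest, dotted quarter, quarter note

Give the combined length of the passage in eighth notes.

25

Express everything in eighth notes: dotted half rest = 6; quarter = 2; dotted half = 6; dotted half rest = 6; dotted quarter = 3; quarter note = 2.
Sum: 6 + 2 + 6 + 6 + 3 + 2 = 25 eighth notes.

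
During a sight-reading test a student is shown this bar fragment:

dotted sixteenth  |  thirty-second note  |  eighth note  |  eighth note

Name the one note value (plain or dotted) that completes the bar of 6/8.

The bar of 6/8 = 24 thirty-second notes.
Each duration in thirty-second notes: dotted sixteenth = 3; thirty-second note = 1; eighth note = 4; eighth note = 4.
Adding: 3 + 1 + 4 + 4 = 12.
Remaining: 24 − 12 = 12 thirty-second notes, which is a dotted quarter note.

dotted quarter note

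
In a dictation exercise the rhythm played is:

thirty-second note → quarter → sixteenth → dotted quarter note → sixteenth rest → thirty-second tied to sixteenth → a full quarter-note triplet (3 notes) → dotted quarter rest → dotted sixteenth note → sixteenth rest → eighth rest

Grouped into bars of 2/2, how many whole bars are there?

2

One bar of 2/2 = 32 thirty-second notes.
In thirty-second notes: thirty-second note = 1; quarter = 8; sixteenth = 2; dotted quarter note = 12; sixteenth rest = 2; thirty-second tied to sixteenth (thirty-second + sixteenth) = 3; a full quarter-note triplet (3 notes) (three triplet quarters span one half) = 16; dotted quarter rest = 12; dotted sixteenth note = 3; sixteenth rest = 2; eighth rest = 4.
Altogether 1 + 8 + 2 + 12 + 2 + 3 + 16 + 12 + 3 + 2 + 4 = 65.
65 ÷ 32 = 2 complete bars with 1 left over.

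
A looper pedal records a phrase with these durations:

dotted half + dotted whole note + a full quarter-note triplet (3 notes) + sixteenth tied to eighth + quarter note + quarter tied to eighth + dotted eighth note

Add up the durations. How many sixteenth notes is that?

60

Convert each value to sixteenth notes: dotted half = 12; dotted whole note = 24; a full quarter-note triplet (3 notes) (three triplet quarters span one half) = 8; sixteenth tied to eighth (sixteenth + eighth) = 3; quarter note = 4; quarter tied to eighth (quarter + eighth) = 6; dotted eighth note = 3.
Total: 12 + 24 + 8 + 3 + 4 + 6 + 3 = 60 sixteenth notes.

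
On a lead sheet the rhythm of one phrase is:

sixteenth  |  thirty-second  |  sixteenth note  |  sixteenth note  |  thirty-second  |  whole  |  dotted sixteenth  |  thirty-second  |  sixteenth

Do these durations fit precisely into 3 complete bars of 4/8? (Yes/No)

No

One bar of 4/8 = 16 thirty-second notes, so 3 bars = 48.
Express everything in thirty-second notes: sixteenth = 2; thirty-second = 1; sixteenth note = 2; sixteenth note = 2; thirty-second = 1; whole = 32; dotted sixteenth = 3; thirty-second = 1; sixteenth = 2.
Adding: 2 + 1 + 2 + 2 + 1 + 32 + 3 + 1 + 2 = 46.
46 falls short of 48, so the answer is No.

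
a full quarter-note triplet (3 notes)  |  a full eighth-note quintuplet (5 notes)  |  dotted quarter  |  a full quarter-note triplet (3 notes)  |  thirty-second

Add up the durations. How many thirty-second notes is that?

Express everything in thirty-second notes: a full quarter-note triplet (3 notes) (three triplet quarters span one half) = 16; a full eighth-note quintuplet (5 notes) (five quintuplet eighths span one half) = 16; dotted quarter = 12; a full quarter-note triplet (3 notes) (three triplet quarters span one half) = 16; thirty-second = 1.
Altogether 16 + 16 + 12 + 16 + 1 = 61 thirty-second notes.

61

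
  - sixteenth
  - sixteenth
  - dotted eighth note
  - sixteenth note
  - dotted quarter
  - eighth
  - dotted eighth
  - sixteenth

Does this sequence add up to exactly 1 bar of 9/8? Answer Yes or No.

One bar of 9/8 = 18 sixteenth notes.
In sixteenth notes: sixteenth = 1; sixteenth = 1; dotted eighth note = 3; sixteenth note = 1; dotted quarter = 6; eighth = 2; dotted eighth = 3; sixteenth = 1.
Altogether 1 + 1 + 3 + 1 + 6 + 2 + 3 + 1 = 18.
18 equals 18, so the answer is Yes.

Yes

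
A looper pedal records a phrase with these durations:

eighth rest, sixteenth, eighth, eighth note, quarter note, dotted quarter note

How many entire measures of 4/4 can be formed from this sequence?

1

One bar of 4/4 = 16 sixteenth notes.
Each duration in sixteenth notes: eighth rest = 2; sixteenth = 1; eighth = 2; eighth note = 2; quarter note = 4; dotted quarter note = 6.
Sum: 2 + 1 + 2 + 2 + 4 + 6 = 17.
17 ÷ 16 = 1 complete bar with 1 left over.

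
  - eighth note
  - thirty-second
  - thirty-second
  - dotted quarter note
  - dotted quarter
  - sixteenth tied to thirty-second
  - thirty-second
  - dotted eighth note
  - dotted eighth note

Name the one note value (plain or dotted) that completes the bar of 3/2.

The bar of 3/2 = 48 thirty-second notes.
Express everything in thirty-second notes: eighth note = 4; thirty-second = 1; thirty-second = 1; dotted quarter note = 12; dotted quarter = 12; sixteenth tied to thirty-second (sixteenth + thirty-second) = 3; thirty-second = 1; dotted eighth note = 6; dotted eighth note = 6.
Sum: 4 + 1 + 1 + 12 + 12 + 3 + 1 + 6 + 6 = 46.
Remaining: 48 − 46 = 2 thirty-second notes, which is a sixteenth note.

sixteenth note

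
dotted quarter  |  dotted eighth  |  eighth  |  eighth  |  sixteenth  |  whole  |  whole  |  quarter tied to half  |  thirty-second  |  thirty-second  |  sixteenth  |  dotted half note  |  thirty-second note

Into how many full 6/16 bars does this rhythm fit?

12

One bar of 6/16 = 12 thirty-second notes.
Convert each value to thirty-second notes: dotted quarter = 12; dotted eighth = 6; eighth = 4; eighth = 4; sixteenth = 2; whole = 32; whole = 32; quarter tied to half (quarter + half) = 24; thirty-second = 1; thirty-second = 1; sixteenth = 2; dotted half note = 24; thirty-second note = 1.
Altogether 12 + 6 + 4 + 4 + 2 + 32 + 32 + 24 + 1 + 1 + 2 + 24 + 1 = 145.
145 ÷ 12 = 12 complete bars with 1 left over.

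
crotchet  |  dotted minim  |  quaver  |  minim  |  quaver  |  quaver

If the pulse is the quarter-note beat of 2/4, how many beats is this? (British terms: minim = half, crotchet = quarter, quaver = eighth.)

One quarter-note beat = 2 eighth notes.
Each duration in eighth notes: crotchet = 2; dotted minim = 6; quaver = 1; minim = 4; quaver = 1; quaver = 1.
Total: 2 + 6 + 1 + 4 + 1 + 1 = 15.
15 ÷ 2 = 7.5 beats.

7.5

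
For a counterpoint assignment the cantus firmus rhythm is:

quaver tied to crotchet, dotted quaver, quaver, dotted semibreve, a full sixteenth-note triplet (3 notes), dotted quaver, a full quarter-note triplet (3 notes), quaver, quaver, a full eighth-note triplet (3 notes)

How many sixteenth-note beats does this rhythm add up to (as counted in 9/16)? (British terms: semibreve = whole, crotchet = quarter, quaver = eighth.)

56

One sixteenth-note beat = 2 thirty-second notes.
Convert each value to thirty-second notes: quaver tied to crotchet (quaver + crotchet) = 12; dotted quaver = 6; quaver = 4; dotted semibreve = 48; a full sixteenth-note triplet (3 notes) (three triplet sixteenths span one eighth) = 4; dotted quaver = 6; a full quarter-note triplet (3 notes) (three triplet quarters span one half) = 16; quaver = 4; quaver = 4; a full eighth-note triplet (3 notes) (three triplet eighths span one quarter) = 8.
Total: 12 + 6 + 4 + 48 + 4 + 6 + 16 + 4 + 4 + 8 = 112.
112 ÷ 2 = 56 beats.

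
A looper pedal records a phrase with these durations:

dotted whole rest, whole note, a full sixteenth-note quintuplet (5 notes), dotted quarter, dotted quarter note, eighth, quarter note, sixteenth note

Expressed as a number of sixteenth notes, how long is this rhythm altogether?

Working in sixteenth notes: dotted whole rest = 24; whole note = 16; a full sixteenth-note quintuplet (5 notes) (five quintuplet sixteenths span one quarter) = 4; dotted quarter = 6; dotted quarter note = 6; eighth = 2; quarter note = 4; sixteenth note = 1.
Altogether 24 + 16 + 4 + 6 + 6 + 2 + 4 + 1 = 63 sixteenth notes.

63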